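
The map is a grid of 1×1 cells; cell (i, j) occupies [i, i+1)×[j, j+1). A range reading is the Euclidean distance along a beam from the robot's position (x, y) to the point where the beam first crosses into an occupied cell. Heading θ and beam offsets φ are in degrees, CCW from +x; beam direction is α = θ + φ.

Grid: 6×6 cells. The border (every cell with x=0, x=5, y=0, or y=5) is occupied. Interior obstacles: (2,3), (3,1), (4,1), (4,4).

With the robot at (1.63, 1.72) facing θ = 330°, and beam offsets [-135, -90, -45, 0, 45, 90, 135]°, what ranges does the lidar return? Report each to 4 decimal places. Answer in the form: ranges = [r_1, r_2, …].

beam 1: φ=-135°, α=195°
  d=(-0.9659,-0.2588)  start (1,1)  tX=0.6522 tY=2.7819  stride 1/|dx|=1.0353 1/|dy|=3.8637
    cross x-line → (0,1), t=0.6522 (wall)
  → r_1 = 0.6522
beam 2: φ=-90°, α=240°
  d=(-0.5000,-0.8660)  start (1,1)  tX=1.2600 tY=0.8314  stride 1/|dx|=2.0000 1/|dy|=1.1547
    cross y-line → (1,0), t=0.8314 (wall)
  → r_2 = 0.8314
beam 3: φ=-45°, α=285°
  d=(0.2588,-0.9659)  start (1,1)  tX=1.4296 tY=0.7454  stride 1/|dx|=3.8637 1/|dy|=1.0353
    cross y-line → (1,0), t=0.7454 (wall)
  → r_3 = 0.7454
beam 4: φ=0°, α=330°
  d=(0.8660,-0.5000)  start (1,1)  tX=0.4272 tY=1.4400  stride 1/|dx|=1.1547 1/|dy|=2.0000
    cross x-line → (2,1), t=0.4272
    cross y-line → (2,0), t=1.4400 (wall)
  → r_4 = 1.4400
beam 5: φ=45°, α=15°
  d=(0.9659,0.2588)  start (1,1)  tX=0.3831 tY=1.0818  stride 1/|dx|=1.0353 1/|dy|=3.8637
    cross x-line → (2,1), t=0.3831
    cross y-line → (2,2), t=1.0818
    cross x-line → (3,2), t=1.4183
    cross x-line → (4,2), t=2.4536
    cross x-line → (5,2), t=3.4889 (wall)
  → r_5 = 3.4889
beam 6: φ=90°, α=60°
  d=(0.5000,0.8660)  start (1,1)  tX=0.7400 tY=0.3233  stride 1/|dx|=2.0000 1/|dy|=1.1547
    cross y-line → (1,2), t=0.3233
    cross x-line → (2,2), t=0.7400
    cross y-line → (2,3), t=1.4780 (wall)
  → r_6 = 1.4780
beam 7: φ=135°, α=105°
  d=(-0.2588,0.9659)  start (1,1)  tX=2.4341 tY=0.2899  stride 1/|dx|=3.8637 1/|dy|=1.0353
    cross y-line → (1,2), t=0.2899
    cross y-line → (1,3), t=1.3252
    cross y-line → (1,4), t=2.3604
    cross x-line → (0,4), t=2.4341 (wall)
  → r_7 = 2.4341

ranges = [0.6522, 0.8314, 0.7454, 1.4400, 3.4889, 1.4780, 2.4341]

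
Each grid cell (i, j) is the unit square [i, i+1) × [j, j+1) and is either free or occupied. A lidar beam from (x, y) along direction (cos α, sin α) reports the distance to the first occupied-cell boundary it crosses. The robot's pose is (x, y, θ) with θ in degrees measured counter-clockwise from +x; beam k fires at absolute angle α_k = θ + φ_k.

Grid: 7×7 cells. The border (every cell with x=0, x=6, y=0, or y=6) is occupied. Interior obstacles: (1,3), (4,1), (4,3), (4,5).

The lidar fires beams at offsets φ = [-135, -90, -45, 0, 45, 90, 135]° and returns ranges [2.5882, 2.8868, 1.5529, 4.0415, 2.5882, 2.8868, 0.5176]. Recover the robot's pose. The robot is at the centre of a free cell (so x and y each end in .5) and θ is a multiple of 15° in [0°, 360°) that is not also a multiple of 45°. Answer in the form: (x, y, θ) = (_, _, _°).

(x, y, θ) = (2.5, 3.5, 30°)

The pose lattice has 21·16 = 336 candidates. Test each by forward raycasting.
  (3.5, 3.5, 150°): beam 1 = 0.5176 ≠ 2.5882 ✗
  (2.5, 1.5, 300°): beam 1 = 1.5529 ≠ 2.5882 ✗
  (2.5, 5.5, 345°): beam 1 = 1.7321 ≠ 2.5882 ✗
  …
  (2.5, 3.5, 30°): r_1=2.5882, r_2=2.8868, r_3=1.5529, r_4=4.0415, r_5=2.5882, r_6=2.8868, r_7=0.5176 — all match ✓
Only this pose fits every beam.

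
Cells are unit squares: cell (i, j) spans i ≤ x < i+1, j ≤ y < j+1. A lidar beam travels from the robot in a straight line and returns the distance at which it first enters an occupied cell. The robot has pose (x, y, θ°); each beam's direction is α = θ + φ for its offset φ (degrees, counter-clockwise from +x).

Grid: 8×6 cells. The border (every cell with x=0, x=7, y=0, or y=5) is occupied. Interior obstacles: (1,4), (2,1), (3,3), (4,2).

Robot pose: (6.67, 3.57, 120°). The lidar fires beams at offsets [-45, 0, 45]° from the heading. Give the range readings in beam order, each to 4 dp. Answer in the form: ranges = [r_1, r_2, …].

ranges = [1.2750, 1.6512, 4.8347]

beam 1: φ=-45°, α=75°
  dir = (cos 75°, sin 75°) = (0.2588, 0.9659); from cell (6,3)
  next x-line at t=1.2750, next y-line at t=0.4452; Δt_x=3.8637, Δt_y=1.0353
    y: enter (6,4) at t=0.4452
    x: enter (7,4) at t=1.2750 ← occupied
  → r_1 = 1.2750
beam 2: φ=0°, α=120°
  dir = (cos 120°, sin 120°) = (-0.5000, 0.8660); from cell (6,3)
  next x-line at t=1.3400, next y-line at t=0.4965; Δt_x=2.0000, Δt_y=1.1547
    y: enter (6,4) at t=0.4965
    x: enter (5,4) at t=1.3400
    y: enter (5,5) at t=1.6512 ← occupied
  → r_2 = 1.6512
beam 3: φ=45°, α=165°
  dir = (cos 165°, sin 165°) = (-0.9659, 0.2588); from cell (6,3)
  next x-line at t=0.6936, next y-line at t=1.6614; Δt_x=1.0353, Δt_y=3.8637
    x: enter (5,3) at t=0.6936
    y: enter (5,4) at t=1.6614
    x: enter (4,4) at t=1.7289
    x: enter (3,4) at t=2.7642
    x: enter (2,4) at t=3.7995
    x: enter (1,4) at t=4.8347 ← occupied
  → r_3 = 4.8347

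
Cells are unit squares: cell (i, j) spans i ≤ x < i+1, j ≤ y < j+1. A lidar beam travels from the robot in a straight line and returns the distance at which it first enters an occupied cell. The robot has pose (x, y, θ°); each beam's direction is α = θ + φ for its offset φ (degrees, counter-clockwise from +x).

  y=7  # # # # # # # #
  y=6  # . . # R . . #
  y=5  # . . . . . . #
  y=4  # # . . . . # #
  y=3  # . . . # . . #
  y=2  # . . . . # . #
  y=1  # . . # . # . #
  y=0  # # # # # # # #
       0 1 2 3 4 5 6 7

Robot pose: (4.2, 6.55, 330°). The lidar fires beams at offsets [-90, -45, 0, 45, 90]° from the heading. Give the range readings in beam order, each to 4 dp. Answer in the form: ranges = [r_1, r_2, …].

beam 1: φ=-90°, α=240°
  d=(-0.5000,-0.8660)  start (4,6)  tX=0.4000 tY=0.6351  stride 1/|dx|=2.0000 1/|dy|=1.1547
    cross x-line → (3,6), t=0.4000 (wall)
  → r_1 = 0.4000
beam 2: φ=-45°, α=285°
  d=(0.2588,-0.9659)  start (4,6)  tX=3.0910 tY=0.5694  stride 1/|dx|=3.8637 1/|dy|=1.0353
    cross y-line → (4,5), t=0.5694
    cross y-line → (4,4), t=1.6047
    cross y-line → (4,3), t=2.6400 (wall)
  → r_2 = 2.6400
beam 3: φ=0°, α=330°
  d=(0.8660,-0.5000)  start (4,6)  tX=0.9238 tY=1.1000  stride 1/|dx|=1.1547 1/|dy|=2.0000
    cross x-line → (5,6), t=0.9238
    cross y-line → (5,5), t=1.1000
    cross x-line → (6,5), t=2.0785
    cross y-line → (6,4), t=3.1000 (wall)
  → r_3 = 3.1000
beam 4: φ=45°, α=15°
  d=(0.9659,0.2588)  start (4,6)  tX=0.8282 tY=1.7387  stride 1/|dx|=1.0353 1/|dy|=3.8637
    cross x-line → (5,6), t=0.8282
    cross y-line → (5,7), t=1.7387 (wall)
  → r_4 = 1.7387
beam 5: φ=90°, α=60°
  d=(0.5000,0.8660)  start (4,6)  tX=1.6000 tY=0.5196  stride 1/|dx|=2.0000 1/|dy|=1.1547
    cross y-line → (4,7), t=0.5196 (wall)
  → r_5 = 0.5196

ranges = [0.4000, 2.6400, 3.1000, 1.7387, 0.5196]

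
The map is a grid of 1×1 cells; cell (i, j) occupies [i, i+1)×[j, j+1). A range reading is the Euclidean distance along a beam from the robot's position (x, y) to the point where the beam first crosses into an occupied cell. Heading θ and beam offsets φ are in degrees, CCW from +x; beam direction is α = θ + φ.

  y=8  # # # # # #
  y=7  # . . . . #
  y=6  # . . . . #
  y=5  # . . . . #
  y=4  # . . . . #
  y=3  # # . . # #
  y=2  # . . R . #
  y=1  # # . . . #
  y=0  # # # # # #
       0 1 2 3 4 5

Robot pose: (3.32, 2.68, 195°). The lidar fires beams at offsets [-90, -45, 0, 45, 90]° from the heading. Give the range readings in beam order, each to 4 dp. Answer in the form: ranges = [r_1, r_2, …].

beam 1: φ=-90°, α=105°
  d=(-0.2588,0.9659)  start (3,2)  tX=1.2364 tY=0.3313  stride 1/|dx|=3.8637 1/|dy|=1.0353
    cross y-line → (3,3), t=0.3313
    cross x-line → (2,3), t=1.2364
    cross y-line → (2,4), t=1.3666
    cross y-line → (2,5), t=2.4018
    cross y-line → (2,6), t=3.4371
    cross y-line → (2,7), t=4.4724
    cross x-line → (1,7), t=5.1001
    cross y-line → (1,8), t=5.5077 (wall)
  → r_1 = 5.5077
beam 2: φ=-45°, α=150°
  d=(-0.8660,0.5000)  start (3,2)  tX=0.3695 tY=0.6400  stride 1/|dx|=1.1547 1/|dy|=2.0000
    cross x-line → (2,2), t=0.3695
    cross y-line → (2,3), t=0.6400
    cross x-line → (1,3), t=1.5242 (wall)
  → r_2 = 1.5242
beam 3: φ=0°, α=195°
  d=(-0.9659,-0.2588)  start (3,2)  tX=0.3313 tY=2.6273  stride 1/|dx|=1.0353 1/|dy|=3.8637
    cross x-line → (2,2), t=0.3313
    cross x-line → (1,2), t=1.3666
    cross x-line → (0,2), t=2.4018 (wall)
  → r_3 = 2.4018
beam 4: φ=45°, α=240°
  d=(-0.5000,-0.8660)  start (3,2)  tX=0.6400 tY=0.7852  stride 1/|dx|=2.0000 1/|dy|=1.1547
    cross x-line → (2,2), t=0.6400
    cross y-line → (2,1), t=0.7852
    cross y-line → (2,0), t=1.9399 (wall)
  → r_4 = 1.9399
beam 5: φ=90°, α=285°
  d=(0.2588,-0.9659)  start (3,2)  tX=2.6273 tY=0.7040  stride 1/|dx|=3.8637 1/|dy|=1.0353
    cross y-line → (3,1), t=0.7040
    cross y-line → (3,0), t=1.7393 (wall)
  → r_5 = 1.7393

ranges = [5.5077, 1.5242, 2.4018, 1.9399, 1.7393]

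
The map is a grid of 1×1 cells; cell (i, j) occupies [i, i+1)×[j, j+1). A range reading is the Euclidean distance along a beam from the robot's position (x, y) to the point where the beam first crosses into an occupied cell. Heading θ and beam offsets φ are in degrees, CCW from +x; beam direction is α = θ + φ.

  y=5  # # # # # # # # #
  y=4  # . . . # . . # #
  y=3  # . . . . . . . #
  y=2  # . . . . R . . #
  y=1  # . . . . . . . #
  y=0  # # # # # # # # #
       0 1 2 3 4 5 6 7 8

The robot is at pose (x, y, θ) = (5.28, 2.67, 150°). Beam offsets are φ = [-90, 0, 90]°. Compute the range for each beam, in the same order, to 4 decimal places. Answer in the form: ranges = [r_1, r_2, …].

ranges = [2.6905, 4.6600, 1.9283]

beam 1: φ=-90°, α=60°
  cosα=0.5000 sinα=0.8660 | (5,2) | tMaxX 1.4400 tMaxY 0.3811 | tΔX 2.0000 tΔY 1.1547
    t=0.3811 [y] (5,3)
    t=1.4400 [x] (6,3)
    t=1.5358 [y] (6,4)
    t=2.6905 [y] (6,5) — stop
  → r_1 = 2.6905
beam 2: φ=0°, α=150°
  cosα=-0.8660 sinα=0.5000 | (5,2) | tMaxX 0.3233 tMaxY 0.6600 | tΔX 1.1547 tΔY 2.0000
    t=0.3233 [x] (4,2)
    t=0.6600 [y] (4,3)
    t=1.4780 [x] (3,3)
    t=2.6327 [x] (2,3)
    t=2.6600 [y] (2,4)
    t=3.7874 [x] (1,4)
    t=4.6600 [y] (1,5) — stop
  → r_2 = 4.6600
beam 3: φ=90°, α=240°
  cosα=-0.5000 sinα=-0.8660 | (5,2) | tMaxX 0.5600 tMaxY 0.7736 | tΔX 2.0000 tΔY 1.1547
    t=0.5600 [x] (4,2)
    t=0.7736 [y] (4,1)
    t=1.9283 [y] (4,0) — stop
  → r_3 = 1.9283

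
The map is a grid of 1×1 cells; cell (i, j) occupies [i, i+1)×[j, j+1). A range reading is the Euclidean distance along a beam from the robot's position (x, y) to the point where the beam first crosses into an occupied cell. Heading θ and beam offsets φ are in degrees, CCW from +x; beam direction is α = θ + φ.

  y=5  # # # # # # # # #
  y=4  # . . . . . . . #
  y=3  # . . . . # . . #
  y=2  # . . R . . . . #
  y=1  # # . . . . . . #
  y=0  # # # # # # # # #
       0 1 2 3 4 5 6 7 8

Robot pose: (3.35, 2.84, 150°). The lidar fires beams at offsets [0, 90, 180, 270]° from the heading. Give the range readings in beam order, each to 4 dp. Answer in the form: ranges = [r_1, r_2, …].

beam 1: φ=0°, α=150°
  cosα=-0.8660 sinα=0.5000 | (3,2) | tMaxX 0.4041 tMaxY 0.3200 | tΔX 1.1547 tΔY 2.0000
    t=0.3200 [y] (3,3)
    t=0.4041 [x] (2,3)
    t=1.5588 [x] (1,3)
    t=2.3200 [y] (1,4)
    t=2.7135 [x] (0,4) — stop
  → r_1 = 2.7135
beam 2: φ=90°, α=240°
  cosα=-0.5000 sinα=-0.8660 | (3,2) | tMaxX 0.7000 tMaxY 0.9699 | tΔX 2.0000 tΔY 1.1547
    t=0.7000 [x] (2,2)
    t=0.9699 [y] (2,1)
    t=2.1246 [y] (2,0) — stop
  → r_2 = 2.1246
beam 3: φ=180°, α=330°
  cosα=0.8660 sinα=-0.5000 | (3,2) | tMaxX 0.7506 tMaxY 1.6800 | tΔX 1.1547 tΔY 2.0000
    t=0.7506 [x] (4,2)
    t=1.6800 [y] (4,1)
    t=1.9053 [x] (5,1)
    t=3.0600 [x] (6,1)
    t=3.6800 [y] (6,0) — stop
  → r_3 = 3.6800
beam 4: φ=270°, α=60°
  cosα=0.5000 sinα=0.8660 | (3,2) | tMaxX 1.3000 tMaxY 0.1848 | tΔX 2.0000 tΔY 1.1547
    t=0.1848 [y] (3,3)
    t=1.3000 [x] (4,3)
    t=1.3395 [y] (4,4)
    t=2.4942 [y] (4,5) — stop
  → r_4 = 2.4942

ranges = [2.7135, 2.1246, 3.6800, 2.4942]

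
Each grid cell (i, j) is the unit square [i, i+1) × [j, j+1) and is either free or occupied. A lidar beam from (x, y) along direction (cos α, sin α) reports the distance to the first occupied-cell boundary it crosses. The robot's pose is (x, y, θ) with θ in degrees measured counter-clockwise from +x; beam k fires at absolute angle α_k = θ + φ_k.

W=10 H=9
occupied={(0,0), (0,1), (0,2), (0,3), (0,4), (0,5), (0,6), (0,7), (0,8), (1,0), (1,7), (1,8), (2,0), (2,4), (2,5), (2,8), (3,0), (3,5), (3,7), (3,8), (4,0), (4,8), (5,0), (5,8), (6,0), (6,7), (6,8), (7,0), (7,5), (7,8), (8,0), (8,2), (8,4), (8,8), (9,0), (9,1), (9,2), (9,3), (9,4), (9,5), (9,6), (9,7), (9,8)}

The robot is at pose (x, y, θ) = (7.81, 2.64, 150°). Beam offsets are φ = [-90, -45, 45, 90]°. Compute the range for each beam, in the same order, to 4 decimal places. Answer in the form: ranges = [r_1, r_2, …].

ranges = [0.3800, 2.4433, 6.3365, 1.8937]

beam 1: φ=-90°, α=60°
  cosα=0.5000 sinα=0.8660 | (7,2) | tMaxX 0.3800 tMaxY 0.4157 | tΔX 2.0000 tΔY 1.1547
    t=0.3800 [x] (8,2) — stop
  → r_1 = 0.3800
beam 2: φ=-45°, α=105°
  cosα=-0.2588 sinα=0.9659 | (7,2) | tMaxX 3.1296 tMaxY 0.3727 | tΔX 3.8637 tΔY 1.0353
    t=0.3727 [y] (7,3)
    t=1.4080 [y] (7,4)
    t=2.4433 [y] (7,5) — stop
  → r_2 = 2.4433
beam 3: φ=45°, α=195°
  cosα=-0.9659 sinα=-0.2588 | (7,2) | tMaxX 0.8386 tMaxY 2.4728 | tΔX 1.0353 tΔY 3.8637
    t=0.8386 [x] (6,2)
    t=1.8738 [x] (5,2)
    t=2.4728 [y] (5,1)
    t=2.9091 [x] (4,1)
    t=3.9444 [x] (3,1)
    t=4.9797 [x] (2,1)
    t=6.0150 [x] (1,1)
    t=6.3365 [y] (1,0) — stop
  → r_3 = 6.3365
beam 4: φ=90°, α=240°
  cosα=-0.5000 sinα=-0.8660 | (7,2) | tMaxX 1.6200 tMaxY 0.7390 | tΔX 2.0000 tΔY 1.1547
    t=0.7390 [y] (7,1)
    t=1.6200 [x] (6,1)
    t=1.8937 [y] (6,0) — stop
  → r_4 = 1.8937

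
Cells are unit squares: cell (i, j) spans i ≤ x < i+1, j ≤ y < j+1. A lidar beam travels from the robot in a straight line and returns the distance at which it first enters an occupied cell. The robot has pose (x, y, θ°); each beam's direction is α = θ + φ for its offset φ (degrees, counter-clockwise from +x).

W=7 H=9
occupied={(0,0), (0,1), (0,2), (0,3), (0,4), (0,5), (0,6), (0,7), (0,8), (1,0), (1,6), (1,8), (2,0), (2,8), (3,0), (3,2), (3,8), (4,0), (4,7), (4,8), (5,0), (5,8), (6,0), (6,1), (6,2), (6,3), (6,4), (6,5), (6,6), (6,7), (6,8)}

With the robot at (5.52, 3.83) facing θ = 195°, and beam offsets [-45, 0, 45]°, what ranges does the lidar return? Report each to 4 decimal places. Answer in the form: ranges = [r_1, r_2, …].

beam 1: φ=-45°, α=150°
  direction (-0.8660, 0.5000); cell (5,3); t to first gridline: x 0.6004, y 0.3400 (then +1.1547 / +2.0000)
    (5,4) via y @ 0.3400
    (4,4) via x @ 0.6004
    (3,4) via x @ 1.7551
    (3,5) via y @ 2.3400
    (2,5) via x @ 2.9098
    (1,5) via x @ 4.0645
    (1,6) via y @ 4.3400  # hit
  → r_1 = 4.3400
beam 2: φ=0°, α=195°
  direction (-0.9659, -0.2588); cell (5,3); t to first gridline: x 0.5383, y 3.2069 (then +1.0353 / +3.8637)
    (4,3) via x @ 0.5383
    (3,3) via x @ 1.5736
    (2,3) via x @ 2.6089
    (2,2) via y @ 3.2069
    (1,2) via x @ 3.6442
    (0,2) via x @ 4.6794  # hit
  → r_2 = 4.6794
beam 3: φ=45°, α=240°
  direction (-0.5000, -0.8660); cell (5,3); t to first gridline: x 1.0400, y 0.9584 (then +2.0000 / +1.1547)
    (5,2) via y @ 0.9584
    (4,2) via x @ 1.0400
    (4,1) via y @ 2.1131
    (3,1) via x @ 3.0400
    (3,0) via y @ 3.2678  # hit
  → r_3 = 3.2678

ranges = [4.3400, 4.6794, 3.2678]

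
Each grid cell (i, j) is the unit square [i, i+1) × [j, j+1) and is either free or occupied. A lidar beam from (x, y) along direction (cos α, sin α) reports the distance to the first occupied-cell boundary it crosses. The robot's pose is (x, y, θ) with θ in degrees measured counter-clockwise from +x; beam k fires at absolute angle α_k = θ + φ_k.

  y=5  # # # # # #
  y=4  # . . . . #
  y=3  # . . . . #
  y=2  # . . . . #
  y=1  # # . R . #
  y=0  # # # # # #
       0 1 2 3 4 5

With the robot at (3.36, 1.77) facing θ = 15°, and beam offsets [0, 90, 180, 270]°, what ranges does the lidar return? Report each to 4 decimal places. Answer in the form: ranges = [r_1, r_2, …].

beam 1: φ=0°, α=15°
  direction (0.9659, 0.2588); cell (3,1); t to first gridline: x 0.6626, y 0.8887 (then +1.0353 / +3.8637)
    (4,1) via x @ 0.6626
    (4,2) via y @ 0.8887
    (5,2) via x @ 1.6979  # hit
  → r_1 = 1.6979
beam 2: φ=90°, α=105°
  direction (-0.2588, 0.9659); cell (3,1); t to first gridline: x 1.3909, y 0.2381 (then +3.8637 / +1.0353)
    (3,2) via y @ 0.2381
    (3,3) via y @ 1.2734
    (2,3) via x @ 1.3909
    (2,4) via y @ 2.3087
    (2,5) via y @ 3.3439  # hit
  → r_2 = 3.3439
beam 3: φ=180°, α=195°
  direction (-0.9659, -0.2588); cell (3,1); t to first gridline: x 0.3727, y 2.9751 (then +1.0353 / +3.8637)
    (2,1) via x @ 0.3727
    (1,1) via x @ 1.4080  # hit
  → r_3 = 1.4080
beam 4: φ=270°, α=285°
  direction (0.2588, -0.9659); cell (3,1); t to first gridline: x 2.4728, y 0.7972 (then +3.8637 / +1.0353)
    (3,0) via y @ 0.7972  # hit
  → r_4 = 0.7972

ranges = [1.6979, 3.3439, 1.4080, 0.7972]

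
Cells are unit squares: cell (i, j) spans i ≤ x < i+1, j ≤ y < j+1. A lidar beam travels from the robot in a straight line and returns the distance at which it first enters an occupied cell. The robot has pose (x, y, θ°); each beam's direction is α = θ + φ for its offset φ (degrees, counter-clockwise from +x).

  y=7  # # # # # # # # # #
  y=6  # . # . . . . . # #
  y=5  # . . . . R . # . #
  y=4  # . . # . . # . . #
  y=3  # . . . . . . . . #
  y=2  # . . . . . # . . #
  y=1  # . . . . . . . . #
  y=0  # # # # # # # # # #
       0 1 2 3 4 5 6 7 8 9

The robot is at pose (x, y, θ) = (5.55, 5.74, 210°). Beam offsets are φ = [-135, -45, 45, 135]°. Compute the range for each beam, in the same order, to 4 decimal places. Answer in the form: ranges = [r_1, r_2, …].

ranges = [1.3044, 2.6400, 4.9072, 1.5012]

beam 1: φ=-135°, α=75°
  dir = (cos 75°, sin 75°) = (0.2588, 0.9659); from cell (5,5)
  next x-line at t=1.7387, next y-line at t=0.2692; Δt_x=3.8637, Δt_y=1.0353
    y: enter (5,6) at t=0.2692
    y: enter (5,7) at t=1.3044 ← occupied
  → r_1 = 1.3044
beam 2: φ=-45°, α=165°
  dir = (cos 165°, sin 165°) = (-0.9659, 0.2588); from cell (5,5)
  next x-line at t=0.5694, next y-line at t=1.0046; Δt_x=1.0353, Δt_y=3.8637
    x: enter (4,5) at t=0.5694
    y: enter (4,6) at t=1.0046
    x: enter (3,6) at t=1.6047
    x: enter (2,6) at t=2.6400 ← occupied
  → r_2 = 2.6400
beam 3: φ=45°, α=255°
  dir = (cos 255°, sin 255°) = (-0.2588, -0.9659); from cell (5,5)
  next x-line at t=2.1250, next y-line at t=0.7661; Δt_x=3.8637, Δt_y=1.0353
    y: enter (5,4) at t=0.7661
    y: enter (5,3) at t=1.8014
    x: enter (4,3) at t=2.1250
    y: enter (4,2) at t=2.8367
    y: enter (4,1) at t=3.8719
    y: enter (4,0) at t=4.9072 ← occupied
  → r_3 = 4.9072
beam 4: φ=135°, α=345°
  dir = (cos 345°, sin 345°) = (0.9659, -0.2588); from cell (5,5)
  next x-line at t=0.4659, next y-line at t=2.8591; Δt_x=1.0353, Δt_y=3.8637
    x: enter (6,5) at t=0.4659
    x: enter (7,5) at t=1.5012 ← occupied
  → r_4 = 1.5012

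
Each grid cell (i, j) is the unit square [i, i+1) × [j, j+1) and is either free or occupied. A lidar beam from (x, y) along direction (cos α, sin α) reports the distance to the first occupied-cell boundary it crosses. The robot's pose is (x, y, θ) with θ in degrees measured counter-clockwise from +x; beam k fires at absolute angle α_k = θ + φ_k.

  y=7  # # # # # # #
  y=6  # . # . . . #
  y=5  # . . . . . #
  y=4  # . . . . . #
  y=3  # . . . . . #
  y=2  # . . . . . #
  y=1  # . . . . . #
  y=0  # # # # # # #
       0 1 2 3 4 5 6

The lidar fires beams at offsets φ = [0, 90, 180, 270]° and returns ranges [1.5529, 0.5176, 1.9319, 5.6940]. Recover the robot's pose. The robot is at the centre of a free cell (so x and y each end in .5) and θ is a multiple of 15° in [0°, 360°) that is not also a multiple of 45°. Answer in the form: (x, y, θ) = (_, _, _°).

(x, y, θ) = (2.5, 1.5, 165°)

Enumerate (i+0.5, j+0.5, θ) over the 29 free cells and 16 admissible headings. For each, cast all 4 beams and compare to the given ranges.
  (2.5, 1.5, 255°): beam 1 = 0.5176 ≠ 1.5529 ✗
  (3.5, 2.5, 105°): beam 1 = 3.6235 ≠ 1.5529 ✗
  (3.5, 4.5, 300°): beam 1 = 4.0415 ≠ 1.5529 ✗
  (2.5, 5.5, 120°): beam 1 = 0.5774 ≠ 1.5529 ✗
  …
  (2.5, 1.5, 165°): r_1=1.5529, r_2=0.5176, r_3=1.9319, r_4=5.6940 — all match ✓
No second candidate reproduces the full scan.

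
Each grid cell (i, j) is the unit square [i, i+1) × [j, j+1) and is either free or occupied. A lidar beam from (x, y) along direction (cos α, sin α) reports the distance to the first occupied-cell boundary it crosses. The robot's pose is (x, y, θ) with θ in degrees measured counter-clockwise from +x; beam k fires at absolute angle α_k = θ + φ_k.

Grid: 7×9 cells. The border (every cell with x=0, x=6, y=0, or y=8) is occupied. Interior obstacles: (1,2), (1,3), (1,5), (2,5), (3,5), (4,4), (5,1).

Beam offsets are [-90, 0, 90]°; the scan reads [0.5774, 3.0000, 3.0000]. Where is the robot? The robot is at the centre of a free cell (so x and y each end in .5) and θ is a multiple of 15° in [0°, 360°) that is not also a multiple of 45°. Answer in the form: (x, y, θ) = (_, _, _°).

The pose lattice has 28·16 = 448 candidates. Test each by forward raycasting.
  (2.5, 6.5, 105°): beam 1 = 3.6235 ≠ 0.5774 ✗
  (5.5, 2.5, 165°): beam 1 = 1.9319 ≠ 0.5774 ✗
  (3.5, 7.5, 195°): beam 1 = 0.5176 ≠ 0.5774 ✗
  …
  (4.5, 7.5, 210°): r_1=0.5774, r_2=3.0000, r_3=3.0000 — all match ✓
Unique over the lattice → pose = (4.5, 7.5, 210°).

(x, y, θ) = (4.5, 7.5, 210°)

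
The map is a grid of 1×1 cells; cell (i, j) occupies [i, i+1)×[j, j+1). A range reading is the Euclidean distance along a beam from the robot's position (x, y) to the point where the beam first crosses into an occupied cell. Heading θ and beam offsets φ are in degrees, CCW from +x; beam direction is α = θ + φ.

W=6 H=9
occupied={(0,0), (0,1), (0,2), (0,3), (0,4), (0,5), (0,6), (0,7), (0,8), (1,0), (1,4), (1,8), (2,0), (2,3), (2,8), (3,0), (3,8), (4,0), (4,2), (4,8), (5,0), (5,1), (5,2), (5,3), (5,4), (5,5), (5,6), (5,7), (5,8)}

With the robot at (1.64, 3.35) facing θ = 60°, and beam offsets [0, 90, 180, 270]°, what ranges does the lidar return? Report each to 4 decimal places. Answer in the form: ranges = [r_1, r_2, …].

ranges = [0.7200, 0.7390, 1.2800, 0.4157]

beam 1: φ=0°, α=60°
  cosα=0.5000 sinα=0.8660 | (1,3) | tMaxX 0.7200 tMaxY 0.7506 | tΔX 2.0000 tΔY 1.1547
    t=0.7200 [x] (2,3) — stop
  → r_1 = 0.7200
beam 2: φ=90°, α=150°
  cosα=-0.8660 sinα=0.5000 | (1,3) | tMaxX 0.7390 tMaxY 1.3000 | tΔX 1.1547 tΔY 2.0000
    t=0.7390 [x] (0,3) — stop
  → r_2 = 0.7390
beam 3: φ=180°, α=240°
  cosα=-0.5000 sinα=-0.8660 | (1,3) | tMaxX 1.2800 tMaxY 0.4041 | tΔX 2.0000 tΔY 1.1547
    t=0.4041 [y] (1,2)
    t=1.2800 [x] (0,2) — stop
  → r_3 = 1.2800
beam 4: φ=270°, α=330°
  cosα=0.8660 sinα=-0.5000 | (1,3) | tMaxX 0.4157 tMaxY 0.7000 | tΔX 1.1547 tΔY 2.0000
    t=0.4157 [x] (2,3) — stop
  → r_4 = 0.4157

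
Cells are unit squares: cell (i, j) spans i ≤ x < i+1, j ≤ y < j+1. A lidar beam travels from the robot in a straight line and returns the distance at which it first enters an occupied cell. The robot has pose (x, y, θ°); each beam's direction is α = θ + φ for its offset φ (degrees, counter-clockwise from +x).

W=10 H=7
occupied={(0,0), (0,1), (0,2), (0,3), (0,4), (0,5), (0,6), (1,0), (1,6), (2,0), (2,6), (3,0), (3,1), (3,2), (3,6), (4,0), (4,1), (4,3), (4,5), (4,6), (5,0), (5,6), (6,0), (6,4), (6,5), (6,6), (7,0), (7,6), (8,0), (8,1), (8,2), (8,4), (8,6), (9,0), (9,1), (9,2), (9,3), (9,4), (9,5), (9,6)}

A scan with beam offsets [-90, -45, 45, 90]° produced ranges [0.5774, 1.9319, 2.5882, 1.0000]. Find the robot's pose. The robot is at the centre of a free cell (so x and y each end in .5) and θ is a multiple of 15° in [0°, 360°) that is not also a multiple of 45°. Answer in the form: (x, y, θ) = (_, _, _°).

The pose lattice has 30·16 = 480 candidates. Test each by forward raycasting.
  (4.5, 4.5, 195°): beam 1 = 0.5176 ≠ 0.5774 ✗
  (7.5, 3.5, 255°): beam 1 = 6.7293 ≠ 0.5774 ✗
  (2.5, 1.5, 165°): beam 1 = 4.6587 ≠ 0.5774 ✗
  (7.5, 2.5, 105°): beam 1 = 0.5176 ≠ 0.5774 ✗
  (1.5, 1.5, 285°): beam 1 = 0.5176 ≠ 0.5774 ✗
  …
  (5.5, 3.5, 300°): r_1=0.5774, r_2=1.9319, r_3=2.5882, r_4=1.0000 — all match ✓
Unique over the lattice → pose = (5.5, 3.5, 300°).

(x, y, θ) = (5.5, 3.5, 300°)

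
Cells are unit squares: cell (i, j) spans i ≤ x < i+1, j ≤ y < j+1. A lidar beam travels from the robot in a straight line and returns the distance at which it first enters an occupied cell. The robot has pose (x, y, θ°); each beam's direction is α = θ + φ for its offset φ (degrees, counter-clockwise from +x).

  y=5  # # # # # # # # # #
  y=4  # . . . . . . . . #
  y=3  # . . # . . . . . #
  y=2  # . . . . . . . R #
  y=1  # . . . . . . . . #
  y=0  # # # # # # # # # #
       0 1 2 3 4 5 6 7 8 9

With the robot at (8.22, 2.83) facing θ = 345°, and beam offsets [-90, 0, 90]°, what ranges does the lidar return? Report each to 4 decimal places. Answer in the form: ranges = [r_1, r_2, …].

beam 1: φ=-90°, α=255°
  dir = (cos 255°, sin 255°) = (-0.2588, -0.9659); from cell (8,2)
  next x-line at t=0.8500, next y-line at t=0.8593; Δt_x=3.8637, Δt_y=1.0353
    x: enter (7,2) at t=0.8500
    y: enter (7,1) at t=0.8593
    y: enter (7,0) at t=1.8946 ← occupied
  → r_1 = 1.8946
beam 2: φ=0°, α=345°
  dir = (cos 345°, sin 345°) = (0.9659, -0.2588); from cell (8,2)
  next x-line at t=0.8075, next y-line at t=3.2069; Δt_x=1.0353, Δt_y=3.8637
    x: enter (9,2) at t=0.8075 ← occupied
  → r_2 = 0.8075
beam 3: φ=90°, α=75°
  dir = (cos 75°, sin 75°) = (0.2588, 0.9659); from cell (8,2)
  next x-line at t=3.0137, next y-line at t=0.1760; Δt_x=3.8637, Δt_y=1.0353
    y: enter (8,3) at t=0.1760
    y: enter (8,4) at t=1.2113
    y: enter (8,5) at t=2.2465 ← occupied
  → r_3 = 2.2465

ranges = [1.8946, 0.8075, 2.2465]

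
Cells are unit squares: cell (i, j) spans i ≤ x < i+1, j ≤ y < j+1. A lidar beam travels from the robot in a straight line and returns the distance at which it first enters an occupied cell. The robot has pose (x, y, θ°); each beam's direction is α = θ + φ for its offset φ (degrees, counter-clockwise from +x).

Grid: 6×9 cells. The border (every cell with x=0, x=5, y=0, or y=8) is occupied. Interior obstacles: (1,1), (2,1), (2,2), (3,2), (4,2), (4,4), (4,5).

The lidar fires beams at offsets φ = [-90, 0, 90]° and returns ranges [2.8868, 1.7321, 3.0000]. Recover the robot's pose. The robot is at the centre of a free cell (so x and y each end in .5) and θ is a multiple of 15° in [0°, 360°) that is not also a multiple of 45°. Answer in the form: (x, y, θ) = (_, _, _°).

Candidates: 21 free-cell centres × 16 headings = 336 poses. Raycast each; keep the one whose scan matches to 4 dp.
  (3.5, 6.5, 120°): beam 1 = 1.7321 ≠ 2.8868 ✗
  (3.5, 4.5, 330°): beam 1 = 1.7321 ≠ 2.8868 ✗
  (3.5, 7.5, 60°): beam 1 = 1.7321 ≠ 2.8868 ✗
  …
  (2.5, 5.5, 150°): r_1=2.8868, r_2=1.7321, r_3=3.0000 — all match ✓
Unique over the lattice → pose = (2.5, 5.5, 150°).

(x, y, θ) = (2.5, 5.5, 150°)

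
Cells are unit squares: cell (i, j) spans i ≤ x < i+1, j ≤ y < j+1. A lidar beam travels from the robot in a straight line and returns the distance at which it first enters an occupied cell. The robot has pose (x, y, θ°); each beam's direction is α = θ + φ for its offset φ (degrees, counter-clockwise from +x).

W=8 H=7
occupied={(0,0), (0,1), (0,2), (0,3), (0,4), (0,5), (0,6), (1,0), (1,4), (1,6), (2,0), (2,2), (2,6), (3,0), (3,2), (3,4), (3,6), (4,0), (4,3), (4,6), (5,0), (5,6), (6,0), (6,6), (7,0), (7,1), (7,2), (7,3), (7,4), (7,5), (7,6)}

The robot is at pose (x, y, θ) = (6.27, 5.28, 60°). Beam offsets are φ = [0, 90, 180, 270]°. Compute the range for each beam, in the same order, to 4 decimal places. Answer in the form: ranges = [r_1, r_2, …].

beam 1: φ=0°, α=60°
  cosα=0.5000 sinα=0.8660 | (6,5) | tMaxX 1.4600 tMaxY 0.8314 | tΔX 2.0000 tΔY 1.1547
    t=0.8314 [y] (6,6) — stop
  → r_1 = 0.8314
beam 2: φ=90°, α=150°
  cosα=-0.8660 sinα=0.5000 | (6,5) | tMaxX 0.3118 tMaxY 1.4400 | tΔX 1.1547 tΔY 2.0000
    t=0.3118 [x] (5,5)
    t=1.4400 [y] (5,6) — stop
  → r_2 = 1.4400
beam 3: φ=180°, α=240°
  cosα=-0.5000 sinα=-0.8660 | (6,5) | tMaxX 0.5400 tMaxY 0.3233 | tΔX 2.0000 tΔY 1.1547
    t=0.3233 [y] (6,4)
    t=0.5400 [x] (5,4)
    t=1.4780 [y] (5,3)
    t=2.5400 [x] (4,3) — stop
  → r_3 = 2.5400
beam 4: φ=270°, α=330°
  cosα=0.8660 sinα=-0.5000 | (6,5) | tMaxX 0.8429 tMaxY 0.5600 | tΔX 1.1547 tΔY 2.0000
    t=0.5600 [y] (6,4)
    t=0.8429 [x] (7,4) — stop
  → r_4 = 0.8429

ranges = [0.8314, 1.4400, 2.5400, 0.8429]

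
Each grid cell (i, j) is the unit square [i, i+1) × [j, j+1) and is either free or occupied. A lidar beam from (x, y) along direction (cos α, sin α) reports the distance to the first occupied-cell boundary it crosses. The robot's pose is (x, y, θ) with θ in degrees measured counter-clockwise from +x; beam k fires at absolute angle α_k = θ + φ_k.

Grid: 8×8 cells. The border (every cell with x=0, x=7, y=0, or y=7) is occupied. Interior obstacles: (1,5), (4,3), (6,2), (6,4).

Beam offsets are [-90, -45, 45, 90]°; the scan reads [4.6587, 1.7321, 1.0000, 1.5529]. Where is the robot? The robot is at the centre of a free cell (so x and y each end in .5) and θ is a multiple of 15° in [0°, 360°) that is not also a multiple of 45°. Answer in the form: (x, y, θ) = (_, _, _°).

Candidates: 32 free-cell centres × 16 headings = 512 poses. Raycast each; keep the one whose scan matches to 4 dp.
  (3.5, 3.5, 330°): beam 1 = 2.8868 ≠ 4.6587 ✗
  (4.5, 6.5, 255°): beam 1 = 1.9319 ≠ 4.6587 ✗
  (5.5, 4.5, 15°): beam 1 = 1.9319 ≠ 4.6587 ✗
  (4.5, 6.5, 300°): beam 1 = 2.8868 ≠ 4.6587 ✗
  …
  (5.5, 5.5, 285°): r_1=4.6587, r_2=1.7321, r_3=1.0000, r_4=1.5529 — all match ✓
Unique over the lattice → pose = (5.5, 5.5, 285°).

(x, y, θ) = (5.5, 5.5, 285°)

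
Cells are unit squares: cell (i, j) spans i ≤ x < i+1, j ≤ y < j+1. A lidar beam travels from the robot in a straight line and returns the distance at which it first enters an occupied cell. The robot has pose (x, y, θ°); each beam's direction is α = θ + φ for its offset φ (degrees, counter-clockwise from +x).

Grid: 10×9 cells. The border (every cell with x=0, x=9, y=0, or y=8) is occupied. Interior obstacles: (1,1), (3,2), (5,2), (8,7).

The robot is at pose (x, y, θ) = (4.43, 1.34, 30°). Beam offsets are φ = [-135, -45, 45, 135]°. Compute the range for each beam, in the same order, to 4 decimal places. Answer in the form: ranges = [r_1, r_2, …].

ranges = [0.3520, 1.3137, 6.8949, 2.5157]

beam 1: φ=-135°, α=255°
  d=(-0.2588,-0.9659)  start (4,1)  tX=1.6614 tY=0.3520  stride 1/|dx|=3.8637 1/|dy|=1.0353
    cross y-line → (4,0), t=0.3520 (wall)
  → r_1 = 0.3520
beam 2: φ=-45°, α=345°
  d=(0.9659,-0.2588)  start (4,1)  tX=0.5901 tY=1.3137  stride 1/|dx|=1.0353 1/|dy|=3.8637
    cross x-line → (5,1), t=0.5901
    cross y-line → (5,0), t=1.3137 (wall)
  → r_2 = 1.3137
beam 3: φ=45°, α=75°
  d=(0.2588,0.9659)  start (4,1)  tX=2.2023 tY=0.6833  stride 1/|dx|=3.8637 1/|dy|=1.0353
    cross y-line → (4,2), t=0.6833
    cross y-line → (4,3), t=1.7186
    cross x-line → (5,3), t=2.2023
    cross y-line → (5,4), t=2.7538
    cross y-line → (5,5), t=3.7891
    cross y-line → (5,6), t=4.8244
    cross y-line → (5,7), t=5.8597
    cross x-line → (6,7), t=6.0660
    cross y-line → (6,8), t=6.8949 (wall)
  → r_3 = 6.8949
beam 4: φ=135°, α=165°
  d=(-0.9659,0.2588)  start (4,1)  tX=0.4452 tY=2.5500  stride 1/|dx|=1.0353 1/|dy|=3.8637
    cross x-line → (3,1), t=0.4452
    cross x-line → (2,1), t=1.4804
    cross x-line → (1,1), t=2.5157 (wall)
  → r_4 = 2.5157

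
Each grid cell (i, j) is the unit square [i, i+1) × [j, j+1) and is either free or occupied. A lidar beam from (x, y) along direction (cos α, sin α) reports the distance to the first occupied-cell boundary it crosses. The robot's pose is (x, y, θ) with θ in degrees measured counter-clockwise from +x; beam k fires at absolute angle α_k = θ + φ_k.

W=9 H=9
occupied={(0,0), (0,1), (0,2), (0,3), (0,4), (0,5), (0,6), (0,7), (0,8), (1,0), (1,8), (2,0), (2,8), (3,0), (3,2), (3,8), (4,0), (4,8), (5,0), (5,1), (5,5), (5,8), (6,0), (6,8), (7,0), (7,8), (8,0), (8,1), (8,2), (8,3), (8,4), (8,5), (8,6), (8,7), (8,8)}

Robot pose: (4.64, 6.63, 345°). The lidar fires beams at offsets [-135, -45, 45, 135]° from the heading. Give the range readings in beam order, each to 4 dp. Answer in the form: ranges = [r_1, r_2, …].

ranges = [4.2031, 0.7275, 2.7400, 1.5819]

beam 1: φ=-135°, α=210°
  d=(-0.8660,-0.5000)  start (4,6)  tX=0.7390 tY=1.2600  stride 1/|dx|=1.1547 1/|dy|=2.0000
    cross x-line → (3,6), t=0.7390
    cross y-line → (3,5), t=1.2600
    cross x-line → (2,5), t=1.8937
    cross x-line → (1,5), t=3.0484
    cross y-line → (1,4), t=3.2600
    cross x-line → (0,4), t=4.2031 (wall)
  → r_1 = 4.2031
beam 2: φ=-45°, α=300°
  d=(0.5000,-0.8660)  start (4,6)  tX=0.7200 tY=0.7275  stride 1/|dx|=2.0000 1/|dy|=1.1547
    cross x-line → (5,6), t=0.7200
    cross y-line → (5,5), t=0.7275 (wall)
  → r_2 = 0.7275
beam 3: φ=45°, α=30°
  d=(0.8660,0.5000)  start (4,6)  tX=0.4157 tY=0.7400  stride 1/|dx|=1.1547 1/|dy|=2.0000
    cross x-line → (5,6), t=0.4157
    cross y-line → (5,7), t=0.7400
    cross x-line → (6,7), t=1.5704
    cross x-line → (7,7), t=2.7251
    cross y-line → (7,8), t=2.7400 (wall)
  → r_3 = 2.7400
beam 4: φ=135°, α=120°
  d=(-0.5000,0.8660)  start (4,6)  tX=1.2800 tY=0.4272  stride 1/|dx|=2.0000 1/|dy|=1.1547
    cross y-line → (4,7), t=0.4272
    cross x-line → (3,7), t=1.2800
    cross y-line → (3,8), t=1.5819 (wall)
  → r_4 = 1.5819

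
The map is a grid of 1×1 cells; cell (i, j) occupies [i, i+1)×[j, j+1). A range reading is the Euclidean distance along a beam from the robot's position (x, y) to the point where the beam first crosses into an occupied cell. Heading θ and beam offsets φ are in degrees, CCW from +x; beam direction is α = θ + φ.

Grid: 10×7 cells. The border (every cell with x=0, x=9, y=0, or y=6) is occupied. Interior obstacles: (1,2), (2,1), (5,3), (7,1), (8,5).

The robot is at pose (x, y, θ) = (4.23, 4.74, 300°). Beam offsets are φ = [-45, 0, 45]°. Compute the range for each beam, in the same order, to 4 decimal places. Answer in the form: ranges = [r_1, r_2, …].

ranges = [3.8719, 1.5400, 4.9383]

beam 1: φ=-45°, α=255°
  dir = (cos 255°, sin 255°) = (-0.2588, -0.9659); from cell (4,4)
  next x-line at t=0.8887, next y-line at t=0.7661; Δt_x=3.8637, Δt_y=1.0353
    y: enter (4,3) at t=0.7661
    x: enter (3,3) at t=0.8887
    y: enter (3,2) at t=1.8014
    y: enter (3,1) at t=2.8367
    y: enter (3,0) at t=3.8719 ← occupied
  → r_1 = 3.8719
beam 2: φ=0°, α=300°
  dir = (cos 300°, sin 300°) = (0.5000, -0.8660); from cell (4,4)
  next x-line at t=1.5400, next y-line at t=0.8545; Δt_x=2.0000, Δt_y=1.1547
    y: enter (4,3) at t=0.8545
    x: enter (5,3) at t=1.5400 ← occupied
  → r_2 = 1.5400
beam 3: φ=45°, α=345°
  dir = (cos 345°, sin 345°) = (0.9659, -0.2588); from cell (4,4)
  next x-line at t=0.7972, next y-line at t=2.8591; Δt_x=1.0353, Δt_y=3.8637
    x: enter (5,4) at t=0.7972
    x: enter (6,4) at t=1.8324
    y: enter (6,3) at t=2.8591
    x: enter (7,3) at t=2.8677
    x: enter (8,3) at t=3.9030
    x: enter (9,3) at t=4.9383 ← occupied
  → r_3 = 4.9383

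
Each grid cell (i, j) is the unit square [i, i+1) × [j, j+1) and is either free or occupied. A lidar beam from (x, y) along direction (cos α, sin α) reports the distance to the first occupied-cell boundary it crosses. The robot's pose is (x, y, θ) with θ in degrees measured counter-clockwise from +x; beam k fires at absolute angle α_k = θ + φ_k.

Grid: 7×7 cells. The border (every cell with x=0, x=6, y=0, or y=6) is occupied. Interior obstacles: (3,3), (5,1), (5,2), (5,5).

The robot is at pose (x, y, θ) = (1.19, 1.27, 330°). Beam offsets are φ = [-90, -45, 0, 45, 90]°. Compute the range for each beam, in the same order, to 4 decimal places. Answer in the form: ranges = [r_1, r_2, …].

beam 1: φ=-90°, α=240°
  dir = (cos 240°, sin 240°) = (-0.5000, -0.8660); from cell (1,1)
  next x-line at t=0.3800, next y-line at t=0.3118; Δt_x=2.0000, Δt_y=1.1547
    y: enter (1,0) at t=0.3118 ← occupied
  → r_1 = 0.3118
beam 2: φ=-45°, α=285°
  dir = (cos 285°, sin 285°) = (0.2588, -0.9659); from cell (1,1)
  next x-line at t=3.1296, next y-line at t=0.2795; Δt_x=3.8637, Δt_y=1.0353
    y: enter (1,0) at t=0.2795 ← occupied
  → r_2 = 0.2795
beam 3: φ=0°, α=330°
  dir = (cos 330°, sin 330°) = (0.8660, -0.5000); from cell (1,1)
  next x-line at t=0.9353, next y-line at t=0.5400; Δt_x=1.1547, Δt_y=2.0000
    y: enter (1,0) at t=0.5400 ← occupied
  → r_3 = 0.5400
beam 4: φ=45°, α=15°
  dir = (cos 15°, sin 15°) = (0.9659, 0.2588); from cell (1,1)
  next x-line at t=0.8386, next y-line at t=2.8205; Δt_x=1.0353, Δt_y=3.8637
    x: enter (2,1) at t=0.8386
    x: enter (3,1) at t=1.8738
    y: enter (3,2) at t=2.8205
    x: enter (4,2) at t=2.9091
    x: enter (5,2) at t=3.9444 ← occupied
  → r_4 = 3.9444
beam 5: φ=90°, α=60°
  dir = (cos 60°, sin 60°) = (0.5000, 0.8660); from cell (1,1)
  next x-line at t=1.6200, next y-line at t=0.8429; Δt_x=2.0000, Δt_y=1.1547
    y: enter (1,2) at t=0.8429
    x: enter (2,2) at t=1.6200
    y: enter (2,3) at t=1.9976
    y: enter (2,4) at t=3.1523
    x: enter (3,4) at t=3.6200
    y: enter (3,5) at t=4.3070
    y: enter (3,6) at t=5.4617 ← occupied
  → r_5 = 5.4617

ranges = [0.3118, 0.2795, 0.5400, 3.9444, 5.4617]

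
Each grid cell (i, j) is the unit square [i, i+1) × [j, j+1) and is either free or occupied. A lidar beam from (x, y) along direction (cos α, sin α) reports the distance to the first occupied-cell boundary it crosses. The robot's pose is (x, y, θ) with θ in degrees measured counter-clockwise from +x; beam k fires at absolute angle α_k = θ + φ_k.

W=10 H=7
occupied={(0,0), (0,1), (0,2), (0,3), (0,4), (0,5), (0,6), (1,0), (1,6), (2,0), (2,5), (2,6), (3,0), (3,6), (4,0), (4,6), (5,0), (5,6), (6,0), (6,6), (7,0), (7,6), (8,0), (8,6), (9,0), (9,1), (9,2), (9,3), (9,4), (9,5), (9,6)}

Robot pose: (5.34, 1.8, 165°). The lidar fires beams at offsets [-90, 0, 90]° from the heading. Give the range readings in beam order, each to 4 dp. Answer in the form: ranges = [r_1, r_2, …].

beam 1: φ=-90°, α=75°
  cosα=0.2588 sinα=0.9659 | (5,1) | tMaxX 2.5500 tMaxY 0.2071 | tΔX 3.8637 tΔY 1.0353
    t=0.2071 [y] (5,2)
    t=1.2423 [y] (5,3)
    t=2.2776 [y] (5,4)
    t=2.5500 [x] (6,4)
    t=3.3129 [y] (6,5)
    t=4.3482 [y] (6,6) — stop
  → r_1 = 4.3482
beam 2: φ=0°, α=165°
  cosα=-0.9659 sinα=0.2588 | (5,1) | tMaxX 0.3520 tMaxY 0.7727 | tΔX 1.0353 tΔY 3.8637
    t=0.3520 [x] (4,1)
    t=0.7727 [y] (4,2)
    t=1.3873 [x] (3,2)
    t=2.4225 [x] (2,2)
    t=3.4578 [x] (1,2)
    t=4.4931 [x] (0,2) — stop
  → r_2 = 4.4931
beam 3: φ=90°, α=255°
  cosα=-0.2588 sinα=-0.9659 | (5,1) | tMaxX 1.3137 tMaxY 0.8282 | tΔX 3.8637 tΔY 1.0353
    t=0.8282 [y] (5,0) — stop
  → r_3 = 0.8282

ranges = [4.3482, 4.4931, 0.8282]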